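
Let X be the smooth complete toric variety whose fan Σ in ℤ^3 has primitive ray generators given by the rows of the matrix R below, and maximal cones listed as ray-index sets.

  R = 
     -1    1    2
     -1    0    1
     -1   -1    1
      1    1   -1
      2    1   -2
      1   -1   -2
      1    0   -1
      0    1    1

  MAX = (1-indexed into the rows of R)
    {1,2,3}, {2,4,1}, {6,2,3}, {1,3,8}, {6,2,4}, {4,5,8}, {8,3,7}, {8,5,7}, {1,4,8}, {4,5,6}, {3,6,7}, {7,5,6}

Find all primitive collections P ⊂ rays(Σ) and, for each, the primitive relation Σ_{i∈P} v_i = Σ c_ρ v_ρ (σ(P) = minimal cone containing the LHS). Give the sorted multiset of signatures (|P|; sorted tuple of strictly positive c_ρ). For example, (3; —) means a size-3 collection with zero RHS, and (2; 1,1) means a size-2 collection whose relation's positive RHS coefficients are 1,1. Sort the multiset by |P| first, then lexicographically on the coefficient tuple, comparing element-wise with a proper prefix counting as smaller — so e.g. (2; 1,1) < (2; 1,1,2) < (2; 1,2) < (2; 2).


Minimal non-faces — 10 found among 8 rays, 12 max cones:

  P={1,6}:  v_{1} + v_{6} = 0  ⇒ sig = (2; —)
  P={2,7}:  v_{2} + v_{7} = 0  ⇒ sig = (2; —)
  P={3,4}:  v_{3} + v_{4} = 0  ⇒ sig = (2; —)
  P={1,7}:  v_{1} + v_{7} = v_{8}  ⇒ sig = (2; 1)
  P={2,5}:  v_{2} + v_{5} = v_{4}  ⇒ sig = (2; 1)
  P={2,8}:  v_{2} + v_{8} = v_{1}  ⇒ sig = (2; 1)
  P={3,5}:  v_{3} + v_{5} = v_{7}  ⇒ sig = (2; 1)
  P={4,7}:  v_{4} + v_{7} = v_{5}  ⇒ sig = (2; 1)
  P={6,8}:  v_{6} + v_{8} = v_{7}  ⇒ sig = (2; 1)
  P={1,5}:  v_{1} + v_{5} = v_{4} + v_{8}  ⇒ sig = (2; 1,1)

so the primitive-relation signature multiset is
    (2; —)
    (2; —)
    (2; —)
    (2; 1)
    (2; 1)
    (2; 1)
    (2; 1)
    (2; 1)
    (2; 1)
    (2; 1,1)


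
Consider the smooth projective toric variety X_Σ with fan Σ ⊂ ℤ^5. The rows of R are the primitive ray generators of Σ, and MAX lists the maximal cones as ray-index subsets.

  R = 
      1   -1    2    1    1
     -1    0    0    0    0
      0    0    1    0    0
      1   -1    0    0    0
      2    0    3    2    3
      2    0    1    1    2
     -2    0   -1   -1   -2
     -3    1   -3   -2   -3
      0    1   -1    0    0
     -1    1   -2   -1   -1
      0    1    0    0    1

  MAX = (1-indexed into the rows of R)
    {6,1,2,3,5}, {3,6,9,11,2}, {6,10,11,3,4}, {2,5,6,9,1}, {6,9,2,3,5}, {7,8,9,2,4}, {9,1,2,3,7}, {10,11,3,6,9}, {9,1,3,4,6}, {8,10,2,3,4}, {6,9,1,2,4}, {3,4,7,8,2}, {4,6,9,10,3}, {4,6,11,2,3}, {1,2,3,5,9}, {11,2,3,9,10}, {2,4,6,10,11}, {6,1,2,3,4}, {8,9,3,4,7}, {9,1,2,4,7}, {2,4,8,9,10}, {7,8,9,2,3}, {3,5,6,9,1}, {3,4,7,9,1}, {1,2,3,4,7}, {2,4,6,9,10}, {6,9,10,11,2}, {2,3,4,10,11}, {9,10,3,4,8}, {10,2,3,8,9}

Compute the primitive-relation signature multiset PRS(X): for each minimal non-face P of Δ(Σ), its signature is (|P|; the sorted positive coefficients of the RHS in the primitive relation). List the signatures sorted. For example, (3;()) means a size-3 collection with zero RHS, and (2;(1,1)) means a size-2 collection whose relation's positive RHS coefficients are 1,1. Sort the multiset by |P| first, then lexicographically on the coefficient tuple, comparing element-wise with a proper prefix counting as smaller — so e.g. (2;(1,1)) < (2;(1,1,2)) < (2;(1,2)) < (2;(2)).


Primitive collections (17):

  P={1,10}:  v_{1} + v_{10} = 0  →  sig = (2;())
  P={6,7}:  v_{6} + v_{7} = 0  →  sig = (2;())
  P={1,8}:  v_{1} + v_{8} = v_{7}  →  sig = (2;(1))
  P={6,8}:  v_{6} + v_{8} = v_{10}  →  sig = (2;(1))
  P={7,10}:  v_{7} + v_{10} = v_{8}  →  sig = (2;(1))
  P={4,5}:  v_{4} + v_{5} = v_{1} + v_{6}  →  sig = (2;(1,1))
  P={1,11}:  v_{1} + v_{11} = v_{2} + v_{3} + v_{6}  →  sig = (2;(1,1,1))
  P={5,8}:  v_{5} + v_{8} = v_{2} + v_{3} + v_{9}  →  sig = (2;(1,1,1))
  P={7,11}:  v_{7} + v_{11} = v_{2} + v_{3} + v_{10}  →  sig = (2;(1,1,1))
  P={5,7}:  v_{5} + v_{7} = v_{1} + v_{2} + v_{3} + v_{9}  →  sig = (2;(1,1,1,1))
  P={5,10}:  v_{5} + v_{10} = v_{2} + v_{3} + v_{6} + v_{9}  →  sig = (2;(1,1,1,1))
  P={8,11}:  v_{8} + v_{11} = v_{2} + v_{3} + 2·v_{10}  →  sig = (2;(1,1,2))
  P={5,11}:  v_{5} + v_{11} = 2·v_{2} + 2·v_{3} + 2·v_{6} + v_{9}  →  sig = (2;(1,2,2,2))
  P={4,9,11}:  v_{4} + v_{9} + v_{11} = v_{6} + v_{10}  →  sig = (3;(1,1))
  P={2,3,4,9}:  v_{2} + v_{3} + v_{4} + v_{9} = 0  →  sig = (4;())
  P={2,3,6,10}:  v_{2} + v_{3} + v_{6} + v_{10} = v_{11}  →  sig = (4;(1))
  P={1,2,3,6,9}:  v_{1} + v_{2} + v_{3} + v_{6} + v_{9} = v_{5}  →  sig = (5;(1))

Signatures (|P|; sorted positive RHS coefficients), sorted:
{ (2;()) ×2,  (2;(1)) ×3,  (2;(1,1)),  (2;(1,1,1)) ×3,  (2;(1,1,1,1)) ×2,  (2;(1,1,2)),  (2;(1,2,2,2)),  (3;(1,1)),  (4;()),  (4;(1)),  (5;(1)) }


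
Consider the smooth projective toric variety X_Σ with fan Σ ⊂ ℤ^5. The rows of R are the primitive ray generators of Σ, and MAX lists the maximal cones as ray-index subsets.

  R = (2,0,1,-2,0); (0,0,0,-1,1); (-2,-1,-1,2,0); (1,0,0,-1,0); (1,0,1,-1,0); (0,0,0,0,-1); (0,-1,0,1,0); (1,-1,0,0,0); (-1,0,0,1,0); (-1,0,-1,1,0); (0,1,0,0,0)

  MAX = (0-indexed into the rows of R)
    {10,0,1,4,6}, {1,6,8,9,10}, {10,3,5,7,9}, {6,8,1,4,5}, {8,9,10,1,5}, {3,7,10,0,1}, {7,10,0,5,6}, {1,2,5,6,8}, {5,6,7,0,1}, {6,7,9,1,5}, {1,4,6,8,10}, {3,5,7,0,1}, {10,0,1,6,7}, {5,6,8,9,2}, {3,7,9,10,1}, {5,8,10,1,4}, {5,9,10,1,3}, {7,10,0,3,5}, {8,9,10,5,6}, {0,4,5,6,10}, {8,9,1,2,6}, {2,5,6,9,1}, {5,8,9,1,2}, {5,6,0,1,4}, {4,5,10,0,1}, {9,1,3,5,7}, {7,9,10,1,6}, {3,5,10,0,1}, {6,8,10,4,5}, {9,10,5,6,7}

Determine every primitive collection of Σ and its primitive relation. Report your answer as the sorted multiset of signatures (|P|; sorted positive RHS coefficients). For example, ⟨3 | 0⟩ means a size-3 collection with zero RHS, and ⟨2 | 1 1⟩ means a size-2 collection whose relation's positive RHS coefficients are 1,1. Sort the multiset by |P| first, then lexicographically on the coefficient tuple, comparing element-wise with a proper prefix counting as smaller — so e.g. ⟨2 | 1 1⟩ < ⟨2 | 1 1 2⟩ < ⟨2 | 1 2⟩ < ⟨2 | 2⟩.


The 16 primitive collections of Σ (r=11, n=5):

  • {3,8}:  v_{3} + v_{8} = 0  →  sig = ⟨2 | 0⟩
  • {4,9}:  v_{4} + v_{9} = 0  →  sig = ⟨2 | 0⟩
  • {0,8}:  v_{0} + v_{8} = v_{4}  →  sig = ⟨2 | 1⟩
  • {0,9}:  v_{0} + v_{9} = v_{3}  →  sig = ⟨2 | 1⟩
  • {3,4}:  v_{3} + v_{4} = v_{0}  →  sig = ⟨2 | 1⟩
  • {3,6}:  v_{3} + v_{6} = v_{7}  →  sig = ⟨2 | 1⟩
  • {7,8}:  v_{7} + v_{8} = v_{6}  →  sig = ⟨2 | 1⟩
  • {2,10}:  v_{2} + v_{10} = v_{8} + v_{9}  →  sig = ⟨2 | 1 1⟩
  • {4,7}:  v_{4} + v_{7} = v_{0} + v_{6}  →  sig = ⟨2 | 1 1⟩
  • {0,2}:  v_{0} + v_{2} = v_{1} + v_{5} + v_{6}  →  sig = ⟨2 | 1 1 1⟩
  • {2,3}:  v_{2} + v_{3} = v_{1} + v_{5} + v_{6} + v_{9}  →  sig = ⟨2 | 1 1 1 1⟩
  • {2,4}:  v_{2} + v_{4} = v_{1} + v_{5} + v_{6} + v_{8}  →  sig = ⟨2 | 1 1 1 1⟩
  • {2,7}:  v_{2} + v_{7} = v_{1} + v_{5} + 2·v_{6} + v_{9}  →  sig = ⟨2 | 1 1 1 2⟩
  • {1,5,6,10}:  v_{1} + v_{5} + v_{6} + v_{10} = 0  →  sig = ⟨4 | 0⟩
  • {1,5,7,10}:  v_{1} + v_{5} + v_{7} + v_{10} = v_{3}  →  sig = ⟨4 | 1⟩
  • {1,5,6,8,9}:  v_{1} + v_{5} + v_{6} + v_{8} + v_{9} = v_{2}  →  sig = ⟨5 | 1⟩

Sorted signature multiset PRS(X):
{ ⟨2 | 0⟩ ×2,  ⟨2 | 1⟩ ×5,  ⟨2 | 1 1⟩ ×2,  ⟨2 | 1 1 1⟩,  ⟨2 | 1 1 1 1⟩ ×2,  ⟨2 | 1 1 1 2⟩,  ⟨4 | 0⟩,  ⟨4 | 1⟩,  ⟨5 | 1⟩ }


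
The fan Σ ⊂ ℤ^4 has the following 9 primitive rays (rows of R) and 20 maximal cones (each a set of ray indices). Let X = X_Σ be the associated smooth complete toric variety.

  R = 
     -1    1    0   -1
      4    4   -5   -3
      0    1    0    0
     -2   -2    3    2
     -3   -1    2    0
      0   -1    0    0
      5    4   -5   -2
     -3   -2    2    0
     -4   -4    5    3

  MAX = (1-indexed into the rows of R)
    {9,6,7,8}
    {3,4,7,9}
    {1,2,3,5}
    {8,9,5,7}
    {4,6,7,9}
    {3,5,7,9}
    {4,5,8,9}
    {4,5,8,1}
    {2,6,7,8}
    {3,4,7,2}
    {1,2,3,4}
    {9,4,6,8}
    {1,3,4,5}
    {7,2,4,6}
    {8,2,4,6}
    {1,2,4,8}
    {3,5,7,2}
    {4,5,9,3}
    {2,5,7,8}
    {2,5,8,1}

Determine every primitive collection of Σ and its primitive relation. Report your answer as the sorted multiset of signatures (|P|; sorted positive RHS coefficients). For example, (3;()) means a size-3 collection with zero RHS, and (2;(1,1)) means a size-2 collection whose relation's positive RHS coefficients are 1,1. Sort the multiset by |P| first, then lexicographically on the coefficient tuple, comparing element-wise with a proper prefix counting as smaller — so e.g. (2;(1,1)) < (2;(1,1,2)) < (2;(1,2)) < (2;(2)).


|primitive collections| = 10. Relations:

  P = {2,9}:  v_{2} + v_{9} = 0 ; sig = (2;())
  P = {3,6}:  v_{3} + v_{6} = 0 ; sig = (2;())
  P = {3,8}:  v_{3} + v_{8} = v_{5} ; sig = (2;(1))
  P = {5,6}:  v_{5} + v_{6} = v_{8} ; sig = (2;(1))
  P = {1,7}:  v_{1} + v_{7} = v_{2} + v_{3} ; sig = (2;(1,1))
  P = {1,9}:  v_{1} + v_{9} = v_{4} + v_{5} ; sig = (2;(1,1))
  P = {1,6}:  v_{1} + v_{6} = v_{2} + v_{4} + v_{8} ; sig = (2;(1,1,1))
  P = {4,7,8}:  v_{4} + v_{7} + v_{8} = 0 ; sig = (3;())
  P = {2,4,5}:  v_{2} + v_{4} + v_{5} = v_{1} ; sig = (3;(1))
  P = {4,5,7}:  v_{4} + v_{5} + v_{7} = v_{3} ; sig = (3;(1))

Sorted signature multiset PRS(X):
[(2;()), (2;()), (2;(1)), (2;(1)), (2;(1,1)), (2;(1,1)), (2;(1,1,1)), (3;()), (3;(1)), (3;(1))]


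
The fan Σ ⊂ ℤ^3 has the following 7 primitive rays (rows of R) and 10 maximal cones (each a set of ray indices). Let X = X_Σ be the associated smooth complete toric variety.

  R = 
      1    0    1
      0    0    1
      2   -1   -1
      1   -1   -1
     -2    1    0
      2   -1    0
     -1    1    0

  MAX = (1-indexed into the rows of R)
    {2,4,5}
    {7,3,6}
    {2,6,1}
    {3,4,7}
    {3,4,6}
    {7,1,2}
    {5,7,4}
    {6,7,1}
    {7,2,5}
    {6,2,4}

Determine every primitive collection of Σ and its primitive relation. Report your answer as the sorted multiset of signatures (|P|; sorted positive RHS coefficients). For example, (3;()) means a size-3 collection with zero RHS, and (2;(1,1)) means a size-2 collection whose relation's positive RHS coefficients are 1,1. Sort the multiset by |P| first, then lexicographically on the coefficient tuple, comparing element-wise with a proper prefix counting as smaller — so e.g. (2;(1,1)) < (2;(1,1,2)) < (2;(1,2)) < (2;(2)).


|primitive collections| = 9. Relations:

  • {5,6}:  v_{5} + v_{6} = 0  ⇒ sig = (2;())
  • {1,4}:  v_{1} + v_{4} = v_{6}  ⇒ sig = (2;(1))
  • {2,3}:  v_{2} + v_{3} = v_{6}  ⇒ sig = (2;(1))
  • {1,5}:  v_{1} + v_{5} = v_{2} + v_{7}  ⇒ sig = (2;(1,1))
  • {3,5}:  v_{3} + v_{5} = v_{4} + v_{7}  ⇒ sig = (2;(1,1))
  • {1,3}:  v_{1} + v_{3} = 2·v_{6} + v_{7}  ⇒ sig = (2;(1,2))
  • {2,4,7}:  v_{2} + v_{4} + v_{7} = 0  ⇒ sig = (3;())
  • {2,6,7}:  v_{2} + v_{6} + v_{7} = v_{1}  ⇒ sig = (3;(1))
  • {4,6,7}:  v_{4} + v_{6} + v_{7} = v_{3}  ⇒ sig = (3;(1))

Signatures (|P|; sorted positive RHS coefficients), sorted:
    |P|=2: 6 collections, coeffs (), (1), (1), (1,1), (1,1), (1,2)
    |P|=3: 3 collections, coeffs (), (1), (1)


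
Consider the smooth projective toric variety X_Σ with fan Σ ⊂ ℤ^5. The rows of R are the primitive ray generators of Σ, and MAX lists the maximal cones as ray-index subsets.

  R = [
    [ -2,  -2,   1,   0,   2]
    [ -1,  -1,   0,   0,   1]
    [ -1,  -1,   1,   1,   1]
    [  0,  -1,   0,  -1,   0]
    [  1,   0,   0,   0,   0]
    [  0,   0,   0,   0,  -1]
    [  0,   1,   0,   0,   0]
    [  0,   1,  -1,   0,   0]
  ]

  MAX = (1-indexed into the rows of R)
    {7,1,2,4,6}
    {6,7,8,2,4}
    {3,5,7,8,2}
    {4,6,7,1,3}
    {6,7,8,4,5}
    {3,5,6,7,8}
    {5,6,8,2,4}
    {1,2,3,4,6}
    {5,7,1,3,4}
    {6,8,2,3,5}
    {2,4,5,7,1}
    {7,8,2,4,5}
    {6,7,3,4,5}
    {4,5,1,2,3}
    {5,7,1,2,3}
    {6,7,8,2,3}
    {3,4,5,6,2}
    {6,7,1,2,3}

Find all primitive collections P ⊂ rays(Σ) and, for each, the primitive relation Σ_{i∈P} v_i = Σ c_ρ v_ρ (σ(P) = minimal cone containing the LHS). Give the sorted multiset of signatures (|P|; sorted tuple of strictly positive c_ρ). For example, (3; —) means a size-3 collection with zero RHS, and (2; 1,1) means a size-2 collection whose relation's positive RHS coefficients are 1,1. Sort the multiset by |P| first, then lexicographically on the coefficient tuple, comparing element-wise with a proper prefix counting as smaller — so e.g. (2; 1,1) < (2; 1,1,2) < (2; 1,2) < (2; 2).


|primitive collections| = 5. Relations:

  • {1,8}:  v_{1} + v_{8} = 2·v_{2} + v_{7} ; sig = (2; 1,2)
  • {3,4,8}:  v_{3} + v_{4} + v_{8} = v_{2} ; sig = (3; 1)
  • {1,5,6}:  v_{1} + v_{5} + v_{6} = v_{3} + v_{4} ; sig = (3; 1,1)
  • {2,5,6,7}:  v_{2} + v_{5} + v_{6} + v_{7} = 0 ; sig = (4; —)
  • {2,3,4,7}:  v_{2} + v_{3} + v_{4} + v_{7} = v_{1} ; sig = (4; 1)

Sorted signature multiset PRS(X):
    |P|=2: 1 collection, coeffs (1,2)
    |P|=3: 2 collections, coeffs (1), (1,1)
    |P|=4: 2 collections, coeffs (), (1)


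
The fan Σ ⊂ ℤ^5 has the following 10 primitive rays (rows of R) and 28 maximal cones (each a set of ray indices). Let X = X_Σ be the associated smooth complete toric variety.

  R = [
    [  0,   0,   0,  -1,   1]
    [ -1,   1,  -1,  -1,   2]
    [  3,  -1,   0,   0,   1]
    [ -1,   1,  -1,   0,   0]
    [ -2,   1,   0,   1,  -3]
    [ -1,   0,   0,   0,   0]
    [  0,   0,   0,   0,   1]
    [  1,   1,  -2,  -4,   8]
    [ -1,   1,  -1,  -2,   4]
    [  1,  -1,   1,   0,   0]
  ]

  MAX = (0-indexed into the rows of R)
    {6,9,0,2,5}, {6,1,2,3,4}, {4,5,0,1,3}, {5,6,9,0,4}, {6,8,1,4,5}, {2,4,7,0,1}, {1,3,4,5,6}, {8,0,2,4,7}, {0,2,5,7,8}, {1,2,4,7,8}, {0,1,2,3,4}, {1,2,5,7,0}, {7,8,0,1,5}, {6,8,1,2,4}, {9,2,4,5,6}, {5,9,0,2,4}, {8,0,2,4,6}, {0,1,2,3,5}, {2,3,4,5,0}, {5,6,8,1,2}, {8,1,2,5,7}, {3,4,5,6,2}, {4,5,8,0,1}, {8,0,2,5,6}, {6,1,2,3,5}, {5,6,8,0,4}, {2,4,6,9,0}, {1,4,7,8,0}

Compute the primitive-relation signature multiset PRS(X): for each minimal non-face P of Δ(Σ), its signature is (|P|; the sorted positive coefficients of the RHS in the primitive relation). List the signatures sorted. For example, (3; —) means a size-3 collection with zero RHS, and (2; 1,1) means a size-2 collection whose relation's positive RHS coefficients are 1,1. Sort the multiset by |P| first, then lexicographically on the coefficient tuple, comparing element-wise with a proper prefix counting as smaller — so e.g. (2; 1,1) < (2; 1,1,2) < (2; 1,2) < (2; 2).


The 14 primitive collections of Σ (r=10, n=5):

  P={3,9}:  v_{3} + v_{9} = 0 — sig = (2; —)
  P={1,9}:  v_{1} + v_{9} = v_{0} + v_{6} — sig = (2; 1,1)
  P={7,9}:  v_{7} + v_{9} = 2·v_{0} + v_{2} + v_{6} + v_{8} — sig = (2; 1,1,1,2)
  P={3,7}:  v_{3} + v_{7} = v_{0} + 3·v_{1} + v_{2} — sig = (2; 1,1,3)
  P={6,7}:  v_{6} + v_{7} = v_{2} + 2·v_{8} — sig = (2; 1,2)
  P={3,8}:  v_{3} + v_{8} = 2·v_{1} — sig = (2; 2)
  P={8,9}:  v_{8} + v_{9} = 2·v_{0} + 2·v_{6} — sig = (2; 2,2)
  P={0,1,6}:  v_{0} + v_{1} + v_{6} = v_{8} — sig = (3; 1)
  P={0,3,6}:  v_{0} + v_{3} + v_{6} = v_{1} — sig = (3; 1)
  P={4,5,7}:  v_{4} + v_{5} + v_{7} = v_{0} + 2·v_{1} — sig = (3; 1,2)
  P={0,1,2,8}:  v_{0} + v_{1} + v_{2} + v_{8} = v_{7} — sig = (4; 1)
  P={1,2,4,5}:  v_{1} + v_{2} + v_{4} + v_{5} = v_{3} — sig = (4; 1)
  P={2,4,5,8}:  v_{2} + v_{4} + v_{5} + v_{8} = v_{1} — sig = (4; 1)
  P={0,2,4,5,6}:  v_{0} + v_{2} + v_{4} + v_{5} + v_{6} = 0 — sig = (5; —)

so the primitive-relation signature multiset is
{ (2; —),  (2; 1,1),  (2; 1,1,1,2),  (2; 1,1,3),  (2; 1,2),  (2; 2),  (2; 2,2),  (3; 1) ×2,  (3; 1,2),  (4; 1) ×3,  (5; —) }


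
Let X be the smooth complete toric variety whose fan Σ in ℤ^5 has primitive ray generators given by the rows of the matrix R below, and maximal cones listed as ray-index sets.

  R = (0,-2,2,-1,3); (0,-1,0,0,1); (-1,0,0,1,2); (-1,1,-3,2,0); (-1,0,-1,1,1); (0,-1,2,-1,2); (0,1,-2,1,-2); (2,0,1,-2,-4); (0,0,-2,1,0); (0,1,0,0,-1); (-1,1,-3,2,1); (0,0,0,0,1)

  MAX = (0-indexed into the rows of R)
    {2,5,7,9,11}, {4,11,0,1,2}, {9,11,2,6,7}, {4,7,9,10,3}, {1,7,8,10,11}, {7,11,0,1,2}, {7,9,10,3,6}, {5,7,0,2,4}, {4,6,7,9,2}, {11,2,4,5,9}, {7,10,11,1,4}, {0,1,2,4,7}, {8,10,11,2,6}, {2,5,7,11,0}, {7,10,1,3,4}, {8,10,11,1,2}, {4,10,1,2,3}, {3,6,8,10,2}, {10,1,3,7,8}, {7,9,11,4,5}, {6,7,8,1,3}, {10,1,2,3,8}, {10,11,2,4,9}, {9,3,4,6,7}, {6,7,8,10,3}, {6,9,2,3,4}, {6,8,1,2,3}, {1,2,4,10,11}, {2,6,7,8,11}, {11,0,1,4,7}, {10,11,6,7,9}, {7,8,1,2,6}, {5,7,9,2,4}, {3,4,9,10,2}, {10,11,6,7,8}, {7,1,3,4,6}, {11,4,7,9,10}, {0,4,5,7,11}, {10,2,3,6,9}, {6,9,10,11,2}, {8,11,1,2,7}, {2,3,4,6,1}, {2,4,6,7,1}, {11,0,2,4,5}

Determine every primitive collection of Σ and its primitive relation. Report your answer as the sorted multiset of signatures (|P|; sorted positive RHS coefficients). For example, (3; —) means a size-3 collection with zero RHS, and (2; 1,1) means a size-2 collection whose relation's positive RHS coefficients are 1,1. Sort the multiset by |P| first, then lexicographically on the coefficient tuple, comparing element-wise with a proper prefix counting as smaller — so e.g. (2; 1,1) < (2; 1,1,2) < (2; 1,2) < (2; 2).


21 collections generate NE(X_Σ); each relation:

  P={1,9}:  v_{1} + v_{9} = 0  ⟹  sig = (2; —)
  P={5,6}:  v_{5} + v_{6} = 0  ⟹  sig = (2; —)
  P={0,6}:  v_{0} + v_{6} = v_{1}  ⟹  sig = (2; 1)
  P={0,9}:  v_{0} + v_{9} = v_{5}  ⟹  sig = (2; 1)
  P={1,5}:  v_{1} + v_{5} = v_{0}  ⟹  sig = (2; 1)
  P={3,11}:  v_{3} + v_{11} = v_{10}  ⟹  sig = (2; 1)
  P={3,5}:  v_{3} + v_{5} = v_{4} + v_{11}  ⟹  sig = (2; 1,1)
  P={4,8}:  v_{4} + v_{8} = v_{1} + v_{3}  ⟹  sig = (2; 1,1)
  P={5,8}:  v_{5} + v_{8} = v_{1} + v_{11}  ⟹  sig = (2; 1,1)
  P={8,9}:  v_{8} + v_{9} = v_{6} + v_{11}  ⟹  sig = (2; 1,1)
  P={0,3}:  v_{0} + v_{3} = v_{1} + v_{4} + v_{11}  ⟹  sig = (2; 1,1,1)
  P={0,10}:  v_{0} + v_{10} = v_{1} + v_{4} + 2·v_{11}  ⟹  sig = (2; 1,1,2)
  P={0,8}:  v_{0} + v_{8} = 2·v_{1} + v_{11}  ⟹  sig = (2; 1,2)
  P={5,10}:  v_{5} + v_{10} = v_{4} + 2·v_{11}  ⟹  sig = (2; 1,2)
  P={1,6,11}:  v_{1} + v_{6} + v_{11} = v_{8}  ⟹  sig = (3; 1)
  P={2,3,7}:  v_{2} + v_{3} + v_{7} = v_{6}  ⟹  sig = (3; 1)
  P={4,6,11}:  v_{4} + v_{6} + v_{11} = v_{3}  ⟹  sig = (3; 1)
  P={1,6,10}:  v_{1} + v_{6} + v_{10} = v_{3} + v_{8}  ⟹  sig = (3; 1,1)
  P={2,7,10}:  v_{2} + v_{7} + v_{10} = v_{6} + v_{11}  ⟹  sig = (3; 1,1)
  P={4,6,10}:  v_{4} + v_{6} + v_{10} = 2·v_{3}  ⟹  sig = (3; 2)
  P={2,4,7,11}:  v_{2} + v_{4} + v_{7} + v_{11} = 0  ⟹  sig = (4; —)

so the primitive-relation signature multiset is
    (2; —)
    (2; —)
    (2; 1)
    (2; 1)
    (2; 1)
    (2; 1)
    (2; 1,1)
    (2; 1,1)
    (2; 1,1)
    (2; 1,1)
    (2; 1,1,1)
    (2; 1,1,2)
    (2; 1,2)
    (2; 1,2)
    (3; 1)
    (3; 1)
    (3; 1)
    (3; 1,1)
    (3; 1,1)
    (3; 2)
    (4; —)


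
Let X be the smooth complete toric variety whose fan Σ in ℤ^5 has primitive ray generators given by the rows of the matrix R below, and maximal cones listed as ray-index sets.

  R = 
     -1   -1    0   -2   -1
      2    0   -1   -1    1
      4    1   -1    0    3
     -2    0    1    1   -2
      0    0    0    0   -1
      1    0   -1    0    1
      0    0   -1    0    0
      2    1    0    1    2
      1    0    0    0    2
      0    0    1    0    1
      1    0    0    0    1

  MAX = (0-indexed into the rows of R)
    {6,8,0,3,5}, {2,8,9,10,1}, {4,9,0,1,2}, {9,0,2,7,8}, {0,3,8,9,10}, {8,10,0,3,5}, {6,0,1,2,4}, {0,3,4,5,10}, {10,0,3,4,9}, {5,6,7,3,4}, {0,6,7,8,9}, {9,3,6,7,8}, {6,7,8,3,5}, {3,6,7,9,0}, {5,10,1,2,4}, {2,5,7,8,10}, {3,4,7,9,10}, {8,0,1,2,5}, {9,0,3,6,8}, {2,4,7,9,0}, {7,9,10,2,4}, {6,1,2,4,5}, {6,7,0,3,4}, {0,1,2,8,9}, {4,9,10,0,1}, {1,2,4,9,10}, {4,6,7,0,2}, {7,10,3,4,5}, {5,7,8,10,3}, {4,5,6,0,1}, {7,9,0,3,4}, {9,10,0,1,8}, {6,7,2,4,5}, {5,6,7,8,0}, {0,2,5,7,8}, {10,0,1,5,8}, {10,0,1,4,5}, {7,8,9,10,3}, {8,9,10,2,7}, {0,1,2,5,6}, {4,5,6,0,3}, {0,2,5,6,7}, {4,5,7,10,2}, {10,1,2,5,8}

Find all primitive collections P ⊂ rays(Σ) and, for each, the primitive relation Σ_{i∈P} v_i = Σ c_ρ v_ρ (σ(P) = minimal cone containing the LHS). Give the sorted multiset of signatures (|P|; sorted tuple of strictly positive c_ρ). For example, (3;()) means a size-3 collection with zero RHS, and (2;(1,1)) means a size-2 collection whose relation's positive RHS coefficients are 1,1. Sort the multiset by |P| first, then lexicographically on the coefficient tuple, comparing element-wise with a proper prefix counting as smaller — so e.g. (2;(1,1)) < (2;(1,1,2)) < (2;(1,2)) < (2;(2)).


The 17 primitive collections of Σ (r=11, n=5):

  P = {1,3}:  v_{1} + v_{3} = v_{4}  so sig = (2;(1))
  P = {1,7}:  v_{1} + v_{7} = v_{2}  so sig = (2;(1))
  P = {4,8}:  v_{4} + v_{8} = v_{10}  so sig = (2;(1))
  P = {5,9}:  v_{5} + v_{9} = v_{8}  so sig = (2;(1))
  P = {6,10}:  v_{6} + v_{10} = v_{5}  so sig = (2;(1))
  P = {2,3}:  v_{2} + v_{3} = v_{4} + v_{7}  so sig = (2;(1,1))
  P = {4,6,9}:  v_{4} + v_{6} + v_{9} = 0  so sig = (3;())
  P = {0,7,10}:  v_{0} + v_{7} + v_{10} = v_{1} + v_{9}  so sig = (3;(1,1))
  P = {1,6,9}:  v_{1} + v_{6} + v_{9} = v_{0} + v_{5} + v_{7}  so sig = (3;(1,1,1))
  P = {1,6,8}:  v_{1} + v_{6} + v_{8} = v_{0} + 2·v_{5} + v_{7}  so sig = (3;(1,1,2))
  P = {2,6,9}:  v_{2} + v_{6} + v_{9} = v_{0} + v_{5} + 2·v_{7}  so sig = (3;(1,1,2))
  P = {0,2,10}:  v_{0} + v_{2} + v_{10} = 2·v_{1} + v_{9}  so sig = (3;(1,2))
  P = {2,6,8}:  v_{2} + v_{6} + v_{8} = v_{0} + 2·v_{5} + 2·v_{7}  so sig = (3;(1,2,2))
  P = {0,3,5,7}:  v_{0} + v_{3} + v_{5} + v_{7} = 0  so sig = (4;())
  P = {0,3,7,8}:  v_{0} + v_{3} + v_{7} + v_{8} = v_{9}  so sig = (4;(1))
  P = {0,4,5,7}:  v_{0} + v_{4} + v_{5} + v_{7} = v_{1}  so sig = (4;(1))
  P = {0,2,4,5}:  v_{0} + v_{2} + v_{4} + v_{5} = 2·v_{1}  so sig = (4;(2))

Sorted signature multiset PRS(X):
    |P|=2: 6 collections, coeffs (1), (1), (1), (1), (1), (1,1)
    |P|=3: 7 collections, coeffs (), (1,1), (1,1,1), (1,1,2), (1,1,2), (1,2), (1,2,2)
    |P|=4: 4 collections, coeffs (), (1), (1), (2)


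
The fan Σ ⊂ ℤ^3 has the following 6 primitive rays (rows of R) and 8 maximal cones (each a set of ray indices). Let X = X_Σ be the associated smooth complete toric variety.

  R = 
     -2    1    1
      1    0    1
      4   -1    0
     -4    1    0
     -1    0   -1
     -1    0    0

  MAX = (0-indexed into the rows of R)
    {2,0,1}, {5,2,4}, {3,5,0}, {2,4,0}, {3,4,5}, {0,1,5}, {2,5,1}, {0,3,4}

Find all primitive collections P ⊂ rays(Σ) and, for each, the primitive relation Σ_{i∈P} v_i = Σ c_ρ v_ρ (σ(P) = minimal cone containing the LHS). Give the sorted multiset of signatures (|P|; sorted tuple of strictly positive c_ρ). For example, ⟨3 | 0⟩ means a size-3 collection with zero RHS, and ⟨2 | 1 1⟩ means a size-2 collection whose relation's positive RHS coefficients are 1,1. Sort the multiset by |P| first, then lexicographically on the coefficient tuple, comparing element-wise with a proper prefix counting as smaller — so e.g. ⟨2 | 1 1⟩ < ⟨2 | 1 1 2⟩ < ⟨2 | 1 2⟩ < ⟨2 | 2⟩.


Σ has 5 primitive collections:

  P = {1,4}:  v_{1} + v_{4} = 0 ; sig = ⟨2 | 0⟩
  P = {2,3}:  v_{2} + v_{3} = 0 ; sig = ⟨2 | 0⟩
  P = {1,3}:  v_{1} + v_{3} = v_{0} + v_{5} ; sig = ⟨2 | 1 1⟩
  P = {0,2,5}:  v_{0} + v_{2} + v_{5} = v_{1} ; sig = ⟨3 | 1⟩
  P = {0,4,5}:  v_{0} + v_{4} + v_{5} = v_{3} ; sig = ⟨3 | 1⟩

Hence PRS(X_Σ) =
[⟨2 | 0⟩, ⟨2 | 0⟩, ⟨2 | 1 1⟩, ⟨3 | 1⟩, ⟨3 | 1⟩]


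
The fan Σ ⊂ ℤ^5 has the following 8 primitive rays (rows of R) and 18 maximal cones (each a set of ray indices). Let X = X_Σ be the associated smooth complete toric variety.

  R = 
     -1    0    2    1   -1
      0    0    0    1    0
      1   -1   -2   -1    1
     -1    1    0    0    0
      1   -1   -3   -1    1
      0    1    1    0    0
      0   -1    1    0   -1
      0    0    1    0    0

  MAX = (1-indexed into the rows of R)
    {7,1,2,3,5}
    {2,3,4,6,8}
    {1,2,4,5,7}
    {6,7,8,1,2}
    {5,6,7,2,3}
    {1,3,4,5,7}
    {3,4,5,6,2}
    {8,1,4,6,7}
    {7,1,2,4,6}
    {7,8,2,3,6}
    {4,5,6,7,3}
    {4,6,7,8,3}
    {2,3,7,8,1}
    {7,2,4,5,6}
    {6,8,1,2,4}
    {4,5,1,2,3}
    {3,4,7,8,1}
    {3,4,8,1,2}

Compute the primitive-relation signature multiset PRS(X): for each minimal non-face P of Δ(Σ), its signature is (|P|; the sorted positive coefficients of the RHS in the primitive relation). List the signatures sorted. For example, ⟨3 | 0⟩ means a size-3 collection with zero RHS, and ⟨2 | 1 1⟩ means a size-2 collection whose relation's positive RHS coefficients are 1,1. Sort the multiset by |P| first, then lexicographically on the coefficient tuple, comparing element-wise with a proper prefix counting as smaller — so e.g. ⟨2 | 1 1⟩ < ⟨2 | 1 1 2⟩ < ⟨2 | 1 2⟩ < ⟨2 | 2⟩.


5 minimal non-faces of Δ(Σ) (on 8 rays):

  P = {5,8}:  v_{5} + v_{8} = v_{3}  →  sig = ⟨2 | 1⟩
  P = {1,5,6}:  v_{1} + v_{5} + v_{6} = 0  →  sig = ⟨3 | 0⟩
  P = {1,3,6}:  v_{1} + v_{3} + v_{6} = v_{8}  →  sig = ⟨3 | 1⟩
  P = {2,4,7,8}:  v_{2} + v_{4} + v_{7} + v_{8} = v_{1}  →  sig = ⟨4 | 1⟩
  P = {2,3,4,7}:  v_{2} + v_{3} + v_{4} + v_{7} = v_{1} + v_{5}  →  sig = ⟨4 | 1 1⟩

Sorted signature multiset PRS(X):
    |P|=2: 1 collection, coeffs (1)
    |P|=3: 2 collections, coeffs (), (1)
    |P|=4: 2 collections, coeffs (1), (1,1)


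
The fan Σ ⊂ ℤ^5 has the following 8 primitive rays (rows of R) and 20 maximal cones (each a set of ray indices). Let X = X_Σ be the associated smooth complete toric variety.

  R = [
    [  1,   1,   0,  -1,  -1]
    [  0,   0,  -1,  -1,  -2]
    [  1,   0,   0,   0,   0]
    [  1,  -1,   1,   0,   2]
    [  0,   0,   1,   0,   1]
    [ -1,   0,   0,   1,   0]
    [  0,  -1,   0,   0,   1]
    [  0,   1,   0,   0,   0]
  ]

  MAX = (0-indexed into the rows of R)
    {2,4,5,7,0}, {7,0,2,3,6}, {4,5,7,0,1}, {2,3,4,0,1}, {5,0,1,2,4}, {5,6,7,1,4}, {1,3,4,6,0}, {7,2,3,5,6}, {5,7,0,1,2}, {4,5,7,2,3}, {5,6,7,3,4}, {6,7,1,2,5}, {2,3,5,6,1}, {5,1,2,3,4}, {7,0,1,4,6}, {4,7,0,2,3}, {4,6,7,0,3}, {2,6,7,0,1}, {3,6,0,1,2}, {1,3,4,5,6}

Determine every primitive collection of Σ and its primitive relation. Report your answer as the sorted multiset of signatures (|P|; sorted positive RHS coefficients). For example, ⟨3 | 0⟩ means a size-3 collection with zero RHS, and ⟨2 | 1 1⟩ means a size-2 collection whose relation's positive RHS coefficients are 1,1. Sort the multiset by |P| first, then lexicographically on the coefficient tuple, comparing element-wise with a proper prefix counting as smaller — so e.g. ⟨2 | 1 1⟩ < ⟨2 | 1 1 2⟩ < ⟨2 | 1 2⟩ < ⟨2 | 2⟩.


|primitive collections| = 5. Relations:

  P={0,5,6}:  v_{0} + v_{5} + v_{6} = 0  →  sig = ⟨3 | 0⟩
  P={2,4,6}:  v_{2} + v_{4} + v_{6} = v_{3}  →  sig = ⟨3 | 1⟩
  P={0,3,5}:  v_{0} + v_{3} + v_{5} = v_{2} + v_{4}  →  sig = ⟨3 | 1 1⟩
  P={1,3,7}:  v_{1} + v_{3} + v_{7} = v_{0} + v_{6}  →  sig = ⟨3 | 1 1⟩
  P={1,2,4,7}:  v_{1} + v_{2} + v_{4} + v_{7} = v_{0}  →  sig = ⟨4 | 1⟩

Sorted signature multiset PRS(X):
{ ⟨3 | 0⟩,  ⟨3 | 1⟩,  ⟨3 | 1 1⟩ ×2,  ⟨4 | 1⟩ }


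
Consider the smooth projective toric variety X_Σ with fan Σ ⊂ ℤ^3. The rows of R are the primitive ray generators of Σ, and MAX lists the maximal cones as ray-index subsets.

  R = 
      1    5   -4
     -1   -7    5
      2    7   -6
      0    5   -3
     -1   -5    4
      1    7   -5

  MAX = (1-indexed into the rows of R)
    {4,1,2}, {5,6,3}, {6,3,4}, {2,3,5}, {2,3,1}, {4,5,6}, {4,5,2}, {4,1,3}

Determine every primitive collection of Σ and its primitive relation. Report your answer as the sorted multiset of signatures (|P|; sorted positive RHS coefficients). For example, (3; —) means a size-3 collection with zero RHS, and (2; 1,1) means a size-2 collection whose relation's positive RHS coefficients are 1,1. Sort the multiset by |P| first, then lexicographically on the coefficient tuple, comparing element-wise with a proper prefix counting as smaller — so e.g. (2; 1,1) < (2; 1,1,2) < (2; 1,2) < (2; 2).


Minimal non-faces — 5 found among 6 rays, 8 max cones:

  • {1,5}:  v_{1} + v_{5} = 0  ⇒ sig = (2; —)
  • {2,6}:  v_{2} + v_{6} = 0  ⇒ sig = (2; —)
  • {1,6}:  v_{1} + v_{6} = v_{3} + v_{4}  ⇒ sig = (2; 1,1)
  • {2,3,4}:  v_{2} + v_{3} + v_{4} = v_{1}  ⇒ sig = (3; 1)
  • {3,4,5}:  v_{3} + v_{4} + v_{5} = v_{6}  ⇒ sig = (3; 1)

Signatures (|P|; sorted positive RHS coefficients), sorted:
[(2; —), (2; —), (2; 1,1), (3; 1), (3; 1)]


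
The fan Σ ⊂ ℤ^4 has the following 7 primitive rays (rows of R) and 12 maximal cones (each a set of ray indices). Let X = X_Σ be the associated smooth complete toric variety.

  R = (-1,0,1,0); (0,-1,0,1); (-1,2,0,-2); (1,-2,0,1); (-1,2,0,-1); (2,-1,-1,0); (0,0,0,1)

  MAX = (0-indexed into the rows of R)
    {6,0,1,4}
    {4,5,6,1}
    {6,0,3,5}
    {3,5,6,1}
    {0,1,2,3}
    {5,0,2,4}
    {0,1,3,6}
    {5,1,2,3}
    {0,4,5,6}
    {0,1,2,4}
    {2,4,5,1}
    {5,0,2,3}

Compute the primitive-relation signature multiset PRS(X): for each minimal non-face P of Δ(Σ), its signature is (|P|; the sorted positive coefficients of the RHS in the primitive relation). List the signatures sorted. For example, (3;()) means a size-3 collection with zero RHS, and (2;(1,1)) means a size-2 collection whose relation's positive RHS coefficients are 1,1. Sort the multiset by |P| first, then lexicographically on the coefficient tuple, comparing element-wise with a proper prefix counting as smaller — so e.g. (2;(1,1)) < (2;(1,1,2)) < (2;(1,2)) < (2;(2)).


Primitive collections (3):

  {3,4}:  v_{3} + v_{4} = 0  →  sig = (2;())
  {2,6}:  v_{2} + v_{6} = v_{4}  →  sig = (2;(1))
  {0,1,5}:  v_{0} + v_{1} + v_{5} = v_{3}  →  sig = (3;(1))

Signatures (|P|; sorted positive RHS coefficients), sorted:
    (2;())
    (2;(1))
    (3;(1))


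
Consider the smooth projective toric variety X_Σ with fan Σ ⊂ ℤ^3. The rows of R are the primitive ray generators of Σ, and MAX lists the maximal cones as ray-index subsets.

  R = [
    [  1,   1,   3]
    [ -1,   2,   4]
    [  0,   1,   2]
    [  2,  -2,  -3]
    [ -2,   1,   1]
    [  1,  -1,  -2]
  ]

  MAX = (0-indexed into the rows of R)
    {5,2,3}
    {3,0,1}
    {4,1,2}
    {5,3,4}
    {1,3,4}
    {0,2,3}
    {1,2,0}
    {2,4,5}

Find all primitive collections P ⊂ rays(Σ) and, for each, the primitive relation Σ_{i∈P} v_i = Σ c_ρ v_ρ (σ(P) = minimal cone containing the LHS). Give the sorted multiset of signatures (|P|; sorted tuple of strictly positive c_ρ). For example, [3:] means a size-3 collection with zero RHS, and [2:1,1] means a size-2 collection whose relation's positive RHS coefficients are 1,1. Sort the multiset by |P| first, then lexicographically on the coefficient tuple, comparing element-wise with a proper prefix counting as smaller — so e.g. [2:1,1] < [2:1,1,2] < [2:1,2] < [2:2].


|primitive collections| = 5. Relations:

  {0,4}:  v_{0} + v_{4} = v_{1} — sig = [2:1]
  {1,5}:  v_{1} + v_{5} = v_{2} — sig = [2:1]
  {0,5}:  v_{0} + v_{5} = 2·v_{2} + v_{3} — sig = [2:1,2]
  {2,3,4}:  v_{2} + v_{3} + v_{4} = 0 — sig = [3:]
  {1,2,3}:  v_{1} + v_{2} + v_{3} = v_{0} — sig = [3:1]

Hence PRS(X_Σ) =
    [2:1]
    [2:1]
    [2:1,2]
    [3:]
    [3:1]


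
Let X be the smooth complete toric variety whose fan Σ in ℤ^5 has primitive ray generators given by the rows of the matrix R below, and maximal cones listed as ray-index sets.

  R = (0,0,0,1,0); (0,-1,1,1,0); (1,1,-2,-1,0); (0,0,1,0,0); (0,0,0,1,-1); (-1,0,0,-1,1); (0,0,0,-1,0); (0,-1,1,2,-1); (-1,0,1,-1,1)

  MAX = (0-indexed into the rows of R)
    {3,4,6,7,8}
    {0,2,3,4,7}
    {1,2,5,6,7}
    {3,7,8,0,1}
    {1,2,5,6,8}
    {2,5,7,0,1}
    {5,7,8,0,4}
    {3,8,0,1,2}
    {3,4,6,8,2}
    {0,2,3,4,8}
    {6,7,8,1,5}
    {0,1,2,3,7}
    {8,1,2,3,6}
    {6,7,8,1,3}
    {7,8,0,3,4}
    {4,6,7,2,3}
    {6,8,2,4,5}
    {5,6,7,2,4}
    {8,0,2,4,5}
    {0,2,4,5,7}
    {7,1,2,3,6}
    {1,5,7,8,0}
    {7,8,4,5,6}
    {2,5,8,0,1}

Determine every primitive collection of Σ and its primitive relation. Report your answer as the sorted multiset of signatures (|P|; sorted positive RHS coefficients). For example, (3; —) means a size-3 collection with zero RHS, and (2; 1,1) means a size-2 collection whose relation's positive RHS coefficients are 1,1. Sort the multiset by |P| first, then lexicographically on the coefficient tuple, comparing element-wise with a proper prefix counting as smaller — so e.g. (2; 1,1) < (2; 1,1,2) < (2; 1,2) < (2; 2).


4 collections generate NE(X_Σ); each relation:

  • {0,6}:  v_{0} + v_{6} = 0  →  sig = (2; —)
  • {1,4}:  v_{1} + v_{4} = v_{7}  →  sig = (2; 1)
  • {3,5}:  v_{3} + v_{5} = v_{8}  →  sig = (2; 1)
  • {2,7,8}:  v_{2} + v_{7} + v_{8} = 0  →  sig = (3; —)

so the primitive-relation signature multiset is
{ (2; —),  (2; 1) ×2,  (3; —) }


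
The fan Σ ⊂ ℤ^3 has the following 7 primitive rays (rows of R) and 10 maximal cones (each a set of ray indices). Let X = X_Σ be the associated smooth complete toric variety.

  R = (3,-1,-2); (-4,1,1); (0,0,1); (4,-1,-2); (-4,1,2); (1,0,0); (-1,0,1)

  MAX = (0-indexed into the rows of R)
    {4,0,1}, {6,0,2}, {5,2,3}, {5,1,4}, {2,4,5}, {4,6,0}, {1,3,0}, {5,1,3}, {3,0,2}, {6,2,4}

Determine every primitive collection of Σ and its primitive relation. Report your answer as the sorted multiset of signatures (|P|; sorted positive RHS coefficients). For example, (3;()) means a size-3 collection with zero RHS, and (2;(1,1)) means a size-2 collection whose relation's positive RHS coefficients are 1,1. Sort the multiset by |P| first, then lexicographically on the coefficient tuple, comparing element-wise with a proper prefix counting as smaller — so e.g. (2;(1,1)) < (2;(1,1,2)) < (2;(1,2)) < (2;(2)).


Primitive collections (7):

  P={3,4}:  v_{3} + v_{4} = 0  so sig = (2;())
  P={0,5}:  v_{0} + v_{5} = v_{3}  so sig = (2;(1))
  P={1,2}:  v_{1} + v_{2} = v_{4}  so sig = (2;(1))
  P={5,6}:  v_{5} + v_{6} = v_{2}  so sig = (2;(1))
  P={3,6}:  v_{3} + v_{6} = v_{0} + v_{2}  so sig = (2;(1,1))
  P={1,6}:  v_{1} + v_{6} = v_{0} + 2·v_{4}  so sig = (2;(1,2))
  P={0,2,4}:  v_{0} + v_{2} + v_{4} = v_{6}  so sig = (3;(1))

Signatures (|P|; sorted positive RHS coefficients), sorted:
    |P|=2: 6 collections, coeffs (), (1), (1), (1), (1,1), (1,2)
    |P|=3: 1 collection, coeffs (1)


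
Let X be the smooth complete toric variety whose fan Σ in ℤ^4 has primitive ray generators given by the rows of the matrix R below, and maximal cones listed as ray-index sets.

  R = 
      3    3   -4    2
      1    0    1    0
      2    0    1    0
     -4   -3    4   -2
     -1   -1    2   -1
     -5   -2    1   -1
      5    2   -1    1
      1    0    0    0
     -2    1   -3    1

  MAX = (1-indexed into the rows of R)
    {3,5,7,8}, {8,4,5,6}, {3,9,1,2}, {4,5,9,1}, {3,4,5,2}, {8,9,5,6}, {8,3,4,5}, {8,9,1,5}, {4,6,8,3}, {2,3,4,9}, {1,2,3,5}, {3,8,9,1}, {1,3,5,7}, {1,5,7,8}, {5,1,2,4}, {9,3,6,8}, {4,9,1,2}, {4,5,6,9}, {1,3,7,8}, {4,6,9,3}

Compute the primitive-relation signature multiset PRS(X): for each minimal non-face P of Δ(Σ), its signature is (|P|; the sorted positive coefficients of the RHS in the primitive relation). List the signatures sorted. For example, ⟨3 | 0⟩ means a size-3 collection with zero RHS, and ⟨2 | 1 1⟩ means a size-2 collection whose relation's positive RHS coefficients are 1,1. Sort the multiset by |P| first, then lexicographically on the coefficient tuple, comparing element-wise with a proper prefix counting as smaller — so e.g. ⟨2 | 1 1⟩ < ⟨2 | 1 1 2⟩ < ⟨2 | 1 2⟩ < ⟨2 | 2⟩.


Δ(Σ) — 9 vertices, 14 min non-faces:

  {6,7}:  v_{6} + v_{7} = 0 — sig = ⟨2 | 0⟩
  {1,6}:  v_{1} + v_{6} = v_{9} — sig = ⟨2 | 1⟩
  {2,8}:  v_{2} + v_{8} = v_{3} — sig = ⟨2 | 1⟩
  {7,9}:  v_{7} + v_{9} = v_{1} — sig = ⟨2 | 1⟩
  {4,7}:  v_{4} + v_{7} = v_{3} + v_{5} — sig = ⟨2 | 1 1⟩
  {2,6}:  v_{2} + v_{6} = v_{3} + v_{4} + v_{9} — sig = ⟨2 | 1 1 1⟩
  {2,7}:  v_{2} + v_{7} = v_{1} + 2·v_{3} + v_{5} — sig = ⟨2 | 1 1 2⟩
  {1,4,8}:  v_{1} + v_{4} + v_{8} = 0 — sig = ⟨3 | 0⟩
  {1,3,4}:  v_{1} + v_{3} + v_{4} = v_{2} — sig = ⟨3 | 1⟩
  {3,5,6}:  v_{3} + v_{5} + v_{6} = v_{4} — sig = ⟨3 | 1⟩
  {4,8,9}:  v_{4} + v_{8} + v_{9} = v_{6} — sig = ⟨3 | 1⟩
  {3,5,9}:  v_{3} + v_{5} + v_{9} = v_{1} + v_{4} — sig = ⟨3 | 1 1⟩
  {2,5,9}:  v_{2} + v_{5} + v_{9} = 2·v_{1} + 2·v_{4} — sig = ⟨3 | 2 2⟩
  {1,3,5,8}:  v_{1} + v_{3} + v_{5} + v_{8} = v_{7} — sig = ⟨4 | 1⟩

Hence PRS(X_Σ) =
{ ⟨2 | 0⟩,  ⟨2 | 1⟩ ×3,  ⟨2 | 1 1⟩,  ⟨2 | 1 1 1⟩,  ⟨2 | 1 1 2⟩,  ⟨3 | 0⟩,  ⟨3 | 1⟩ ×3,  ⟨3 | 1 1⟩,  ⟨3 | 2 2⟩,  ⟨4 | 1⟩ }


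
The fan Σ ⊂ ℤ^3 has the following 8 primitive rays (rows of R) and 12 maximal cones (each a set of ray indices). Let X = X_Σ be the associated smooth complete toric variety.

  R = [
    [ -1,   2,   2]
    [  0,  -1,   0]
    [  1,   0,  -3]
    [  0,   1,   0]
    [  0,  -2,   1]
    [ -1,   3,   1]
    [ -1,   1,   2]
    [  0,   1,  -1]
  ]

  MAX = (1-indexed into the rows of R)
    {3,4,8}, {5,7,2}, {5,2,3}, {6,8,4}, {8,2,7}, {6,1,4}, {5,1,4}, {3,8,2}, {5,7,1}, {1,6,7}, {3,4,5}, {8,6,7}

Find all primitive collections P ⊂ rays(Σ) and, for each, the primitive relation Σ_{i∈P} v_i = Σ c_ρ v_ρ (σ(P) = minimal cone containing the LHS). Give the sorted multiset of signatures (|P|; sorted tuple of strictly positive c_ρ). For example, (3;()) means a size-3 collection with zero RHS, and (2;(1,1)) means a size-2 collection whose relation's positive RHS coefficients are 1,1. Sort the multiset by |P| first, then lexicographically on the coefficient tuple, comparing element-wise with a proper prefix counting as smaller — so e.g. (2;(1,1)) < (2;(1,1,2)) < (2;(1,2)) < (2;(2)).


10 minimal non-faces of Δ(Σ) (on 8 rays):

  P = {2,4}:  v_{2} + v_{4} = 0 ; sig = (2;())
  P = {1,2}:  v_{1} + v_{2} = v_{7} ; sig = (2;(1))
  P = {1,8}:  v_{1} + v_{8} = v_{6} ; sig = (2;(1))
  P = {3,7}:  v_{3} + v_{7} = v_{8} ; sig = (2;(1))
  P = {4,7}:  v_{4} + v_{7} = v_{1} ; sig = (2;(1))
  P = {5,6}:  v_{5} + v_{6} = v_{7} ; sig = (2;(1))
  P = {5,8}:  v_{5} + v_{8} = v_{2} ; sig = (2;(1))
  P = {1,3}:  v_{1} + v_{3} = v_{4} + v_{8} ; sig = (2;(1,1))
  P = {2,6}:  v_{2} + v_{6} = v_{7} + v_{8} ; sig = (2;(1,1))
  P = {3,6}:  v_{3} + v_{6} = v_{4} + 2·v_{8} ; sig = (2;(1,2))

Signatures (|P|; sorted positive RHS coefficients), sorted:
    |P|=2: 10 collections, coeffs (), (1), (1), (1), (1), (1), (1), (1,1), (1,1), (1,2)


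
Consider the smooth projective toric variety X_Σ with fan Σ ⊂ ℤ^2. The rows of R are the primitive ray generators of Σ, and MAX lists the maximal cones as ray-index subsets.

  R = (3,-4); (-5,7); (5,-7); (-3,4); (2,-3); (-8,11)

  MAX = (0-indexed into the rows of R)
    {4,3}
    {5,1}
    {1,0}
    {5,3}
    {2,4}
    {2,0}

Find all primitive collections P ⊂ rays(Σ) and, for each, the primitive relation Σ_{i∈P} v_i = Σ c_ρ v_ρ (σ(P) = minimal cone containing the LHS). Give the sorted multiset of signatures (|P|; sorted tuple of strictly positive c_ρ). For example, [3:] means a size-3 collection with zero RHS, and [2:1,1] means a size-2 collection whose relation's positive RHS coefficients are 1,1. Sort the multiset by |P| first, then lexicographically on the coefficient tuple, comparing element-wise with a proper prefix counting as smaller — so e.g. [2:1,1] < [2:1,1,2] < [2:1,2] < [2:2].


Primitive collections (9):

  • {0,3}:  v_{0} + v_{3} = 0 ; sig = [2:]
  • {1,2}:  v_{1} + v_{2} = 0 ; sig = [2:]
  • {0,4}:  v_{0} + v_{4} = v_{2} ; sig = [2:1]
  • {0,5}:  v_{0} + v_{5} = v_{1} ; sig = [2:1]
  • {1,3}:  v_{1} + v_{3} = v_{5} ; sig = [2:1]
  • {1,4}:  v_{1} + v_{4} = v_{3} ; sig = [2:1]
  • {2,3}:  v_{2} + v_{3} = v_{4} ; sig = [2:1]
  • {2,5}:  v_{2} + v_{5} = v_{3} ; sig = [2:1]
  • {4,5}:  v_{4} + v_{5} = 2·v_{3} ; sig = [2:2]

Sorted signature multiset PRS(X):
    [2:]
    [2:]
    [2:1]
    [2:1]
    [2:1]
    [2:1]
    [2:1]
    [2:1]
    [2:2]


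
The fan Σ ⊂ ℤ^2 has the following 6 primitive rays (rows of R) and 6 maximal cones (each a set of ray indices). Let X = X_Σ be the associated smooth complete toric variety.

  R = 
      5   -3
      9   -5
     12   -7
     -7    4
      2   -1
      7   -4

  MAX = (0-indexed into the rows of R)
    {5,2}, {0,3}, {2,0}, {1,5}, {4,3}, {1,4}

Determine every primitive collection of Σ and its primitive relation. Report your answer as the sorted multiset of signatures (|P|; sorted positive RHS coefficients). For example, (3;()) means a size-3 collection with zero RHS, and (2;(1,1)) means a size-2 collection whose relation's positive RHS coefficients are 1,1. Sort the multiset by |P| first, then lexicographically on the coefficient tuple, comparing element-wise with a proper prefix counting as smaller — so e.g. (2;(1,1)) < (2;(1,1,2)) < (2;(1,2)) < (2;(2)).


Σ has 9 primitive collections:

  P={3,5}:  v_{3} + v_{5} = 0 ; sig = (2;())
  P={0,4}:  v_{0} + v_{4} = v_{5} ; sig = (2;(1))
  P={0,5}:  v_{0} + v_{5} = v_{2} ; sig = (2;(1))
  P={1,3}:  v_{1} + v_{3} = v_{4} ; sig = (2;(1))
  P={2,3}:  v_{2} + v_{3} = v_{0} ; sig = (2;(1))
  P={4,5}:  v_{4} + v_{5} = v_{1} ; sig = (2;(1))
  P={0,1}:  v_{0} + v_{1} = 2·v_{5} ; sig = (2;(2))
  P={2,4}:  v_{2} + v_{4} = 2·v_{5} ; sig = (2;(2))
  P={1,2}:  v_{1} + v_{2} = 3·v_{5} ; sig = (2;(3))

Signatures (|P|; sorted positive RHS coefficients), sorted:
    (2;())
    (2;(1))
    (2;(1))
    (2;(1))
    (2;(1))
    (2;(1))
    (2;(2))
    (2;(2))
    (2;(3))
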